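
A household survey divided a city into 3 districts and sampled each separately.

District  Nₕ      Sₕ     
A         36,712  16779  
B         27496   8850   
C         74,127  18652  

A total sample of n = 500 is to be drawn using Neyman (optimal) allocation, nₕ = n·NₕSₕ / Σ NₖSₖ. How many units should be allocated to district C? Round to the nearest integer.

308

A: NₕSₕ = 36712·16779 = 615990648
B: NₕSₕ = 27496·8850 = 243339600
C: NₕSₕ = 74127·18652 = 1382616804
Σ NₕSₕ = 2241947052.
n_C = 500·1382616804/2241947052 = 308.352... → 308.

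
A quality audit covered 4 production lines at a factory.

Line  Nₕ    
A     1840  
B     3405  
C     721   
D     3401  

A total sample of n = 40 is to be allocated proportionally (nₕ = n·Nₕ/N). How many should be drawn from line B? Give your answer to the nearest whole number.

N = 1840 + 3405 + 721 + 3401 = 9367.
n_B = 40·3405/9367 = 14.540... → 15.

15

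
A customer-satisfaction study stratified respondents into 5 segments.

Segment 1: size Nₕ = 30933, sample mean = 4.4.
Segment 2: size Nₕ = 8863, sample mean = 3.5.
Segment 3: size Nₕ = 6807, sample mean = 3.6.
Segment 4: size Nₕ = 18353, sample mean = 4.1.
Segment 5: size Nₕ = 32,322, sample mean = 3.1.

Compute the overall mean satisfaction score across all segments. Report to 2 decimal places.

3.77

N = 30933 + 8863 + 6807 + 18353 + 32322 = 97278.
Overall mean = Σ (Nₕ/N)·x̄ₕ — weight by population share, not a simple average.
Σ Nₕx̄ₕ = 30933·4.4 + 8863·3.5 + 6807·3.6 + 18353·4.1 + 32322·3.1 = 136105.2 + 31020.5 + 24505.2 + 75247.3 + 100198.2 = 367076.4.
Divide by N: 367076.4 / 97278 = 3.7735... → 3.77.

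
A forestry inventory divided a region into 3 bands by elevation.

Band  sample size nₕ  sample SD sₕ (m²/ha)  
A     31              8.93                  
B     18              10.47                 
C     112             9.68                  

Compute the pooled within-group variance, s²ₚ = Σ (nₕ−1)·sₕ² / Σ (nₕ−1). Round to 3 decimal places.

Degrees of freedom: 30 + 17 + 111 = 158.
Σ(nₕ−1)sₕ² = 30·79.7449 + 17·109.6209 + 111·93.7024 = 14656.8687.
s²ₚ = 14656.8687 / 158 = 92.76499... → 92.765.

92.765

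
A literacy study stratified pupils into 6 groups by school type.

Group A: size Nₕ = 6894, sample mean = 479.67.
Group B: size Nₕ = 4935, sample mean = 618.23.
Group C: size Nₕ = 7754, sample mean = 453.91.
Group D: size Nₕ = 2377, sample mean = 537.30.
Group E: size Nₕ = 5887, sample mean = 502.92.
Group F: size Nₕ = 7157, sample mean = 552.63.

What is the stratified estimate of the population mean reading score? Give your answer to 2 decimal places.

516.24

N = 35004; weights Wₕ = Nₕ/N = (0.1969, 0.1410, 0.2215, 0.0679, 0.1682, 0.2045).
x̄_st = Σ Wₕ·x̄ₕ = 0.1969·479.67 + 0.1410·618.23 + 0.2215·453.91 + 0.0679·537.30 + 0.1682·502.92 + 0.2045·552.63 ≈ 516.2397...
→ 516.24.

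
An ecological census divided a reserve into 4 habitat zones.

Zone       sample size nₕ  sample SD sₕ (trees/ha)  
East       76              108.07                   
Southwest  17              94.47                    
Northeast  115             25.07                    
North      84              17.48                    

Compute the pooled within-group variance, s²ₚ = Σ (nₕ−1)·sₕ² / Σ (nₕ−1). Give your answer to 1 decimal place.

Degrees of freedom: 75 + 16 + 114 + 83 = 288.
Σ(nₕ−1)sₕ² = 75·11679.1249 + 16·8924.5809 + 114·628.5049 + 83·305.5504 = 1115737.9037.
s²ₚ = 1115737.9037 / 288 = 3874.090... → 3874.1.

3874.1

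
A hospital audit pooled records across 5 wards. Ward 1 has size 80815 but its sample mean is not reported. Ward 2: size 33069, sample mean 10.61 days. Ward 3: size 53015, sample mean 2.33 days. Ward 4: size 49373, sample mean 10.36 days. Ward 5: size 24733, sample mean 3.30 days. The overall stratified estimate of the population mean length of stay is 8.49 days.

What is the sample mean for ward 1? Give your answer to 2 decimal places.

12.11

N = 80815 + 33069 + 53015 + 49373 + 24733 = 241005.
Overall total = μ·N = 8.49·241005 = 2046132.45.
Subtract the known strata: 33069·10.61 + 53015·2.33 + 49373·10.36 + 24733·3.30 = 1067510.22.
Remaining total for ward 1: 2046132.45 − 1067510.22 = 978622.23.
Divide by its size: 978622.23 / 80815 = 12.1094... → 12.11.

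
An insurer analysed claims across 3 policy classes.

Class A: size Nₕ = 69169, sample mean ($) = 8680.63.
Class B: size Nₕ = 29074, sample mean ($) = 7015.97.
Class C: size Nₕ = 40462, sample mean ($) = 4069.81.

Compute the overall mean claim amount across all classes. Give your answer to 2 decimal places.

6986.67

x̄_st = (Σ Nₕx̄ₕ) / (Σ Nₕ) = (69169·8680.63 + 29074·7015.97 + 40462·4069.81) / 138705
= 969085460.47 / 138705 = 6986.6657... → 6986.67.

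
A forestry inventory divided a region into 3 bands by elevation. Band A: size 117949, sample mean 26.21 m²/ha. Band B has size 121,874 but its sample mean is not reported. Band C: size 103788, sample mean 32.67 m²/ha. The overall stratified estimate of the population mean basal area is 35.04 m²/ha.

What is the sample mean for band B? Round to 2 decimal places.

45.60

N = 117949 + 121874 + 103788 = 343611.
Overall total = μ·N = 35.04·343611 = 12040129.44.
Subtract the known strata: 117949·26.21 + 103788·32.67 = 6482197.25.
Remaining total for band B: 12040129.44 − 6482197.25 = 5557932.19.
Divide by its size: 5557932.19 / 121874 = 45.6039... → 45.60.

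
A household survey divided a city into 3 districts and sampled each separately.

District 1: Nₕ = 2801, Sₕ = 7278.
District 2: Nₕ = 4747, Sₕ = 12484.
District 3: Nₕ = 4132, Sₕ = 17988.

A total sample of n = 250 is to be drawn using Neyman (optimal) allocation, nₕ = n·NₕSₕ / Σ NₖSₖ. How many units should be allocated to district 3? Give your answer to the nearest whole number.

Σ NₕSₕ = 2801·7278 + 4747·12484 + 4132·17988 = 153973642.
Share for 3: 74326416/153973642 = 0.48272.
n_3 = 250 × 0.48272 = 120.680... → 121.

121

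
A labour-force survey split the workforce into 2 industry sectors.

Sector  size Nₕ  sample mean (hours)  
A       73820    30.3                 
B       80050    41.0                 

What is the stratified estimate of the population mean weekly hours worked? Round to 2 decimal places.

35.87

x̄_st = (Σ Nₕx̄ₕ) / (Σ Nₕ) = (73820·30.3 + 80050·41.0) / 153870
= 5518796 / 153870 = 35.8666... → 35.87.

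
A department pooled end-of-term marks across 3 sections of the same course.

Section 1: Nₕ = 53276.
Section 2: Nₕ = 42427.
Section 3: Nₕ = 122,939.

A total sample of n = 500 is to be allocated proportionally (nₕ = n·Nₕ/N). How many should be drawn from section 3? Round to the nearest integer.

281

N = 53276 + 42427 + 122939 = 218642.
n_3 = 500·122939/218642 = 281.142... → 281.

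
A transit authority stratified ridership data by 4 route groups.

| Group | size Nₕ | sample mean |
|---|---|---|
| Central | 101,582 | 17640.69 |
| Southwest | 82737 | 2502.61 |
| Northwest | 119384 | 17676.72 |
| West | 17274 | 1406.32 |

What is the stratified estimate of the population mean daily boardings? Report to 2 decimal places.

N = 320977; weights Wₕ = Nₕ/N = (0.3165, 0.2578, 0.3719, 0.0538).
x̄_st = Σ Wₕ·x̄ₕ = 0.3165·17640.69 + 0.2578·2502.61 + 0.3719·17676.72 + 0.0538·1406.32 ≈ 12878.3225...
→ 12878.32.

12878.32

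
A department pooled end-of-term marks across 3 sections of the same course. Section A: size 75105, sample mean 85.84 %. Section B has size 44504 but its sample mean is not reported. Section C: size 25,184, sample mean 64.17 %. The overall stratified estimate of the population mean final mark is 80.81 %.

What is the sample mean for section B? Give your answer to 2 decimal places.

N = 75105 + 44504 + 25184 = 144793.
Overall total = μ·N = 80.81·144793 = 11700722.33.
Subtract the known strata: 75105·85.84 + 25184·64.17 = 8063070.48.
Remaining total for section B: 11700722.33 − 8063070.48 = 3637651.85.
Divide by its size: 3637651.85 / 44504 = 81.7376... → 81.74.

81.74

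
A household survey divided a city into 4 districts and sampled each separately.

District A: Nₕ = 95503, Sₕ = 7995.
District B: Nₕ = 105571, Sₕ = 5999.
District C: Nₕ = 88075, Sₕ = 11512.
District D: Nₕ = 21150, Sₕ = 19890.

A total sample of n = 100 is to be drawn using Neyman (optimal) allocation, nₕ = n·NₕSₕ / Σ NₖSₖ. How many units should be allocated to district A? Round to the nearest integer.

27

A: NₕSₕ = 95503·7995 = 763546485
B: NₕSₕ = 105571·5999 = 633320429
C: NₕSₕ = 88075·11512 = 1013919400
D: NₕSₕ = 21150·19890 = 420673500
Σ NₕSₕ = 2831459814.
n_A = 100·763546485/2831459814 = 26.967... → 27.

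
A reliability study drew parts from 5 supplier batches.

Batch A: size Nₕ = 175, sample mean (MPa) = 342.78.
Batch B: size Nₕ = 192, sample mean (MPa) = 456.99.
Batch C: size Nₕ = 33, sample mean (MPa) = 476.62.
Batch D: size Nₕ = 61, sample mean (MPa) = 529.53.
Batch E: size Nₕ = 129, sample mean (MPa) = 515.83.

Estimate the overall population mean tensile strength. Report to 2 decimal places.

444.58

x̄_st = (Σ Nₕx̄ₕ) / (Σ Nₕ) = (175·342.78 + 192·456.99 + 33·476.62 + 61·529.53 + 129·515.83) / 590
= 262300.44 / 590 = 444.5770... → 444.58.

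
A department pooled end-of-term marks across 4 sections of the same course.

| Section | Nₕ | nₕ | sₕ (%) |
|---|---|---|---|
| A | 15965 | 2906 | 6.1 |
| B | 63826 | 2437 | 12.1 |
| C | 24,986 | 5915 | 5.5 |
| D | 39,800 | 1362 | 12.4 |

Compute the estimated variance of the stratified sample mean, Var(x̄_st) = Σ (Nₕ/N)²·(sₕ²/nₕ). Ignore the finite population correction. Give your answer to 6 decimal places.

N = 144577; Wₕ = Nₕ/N.
section A: (15965/144577)²·6.1²/2906 = 0.000156136
section B: (63826/144577)²·12.1²/2437 = 0.011708791
section C: (24986/144577)²·5.5²/5915 = 0.000152745
section D: (39800/144577)²·12.4²/1362 = 0.008555275
Sum = 0.020572947 → 0.020573.

0.020573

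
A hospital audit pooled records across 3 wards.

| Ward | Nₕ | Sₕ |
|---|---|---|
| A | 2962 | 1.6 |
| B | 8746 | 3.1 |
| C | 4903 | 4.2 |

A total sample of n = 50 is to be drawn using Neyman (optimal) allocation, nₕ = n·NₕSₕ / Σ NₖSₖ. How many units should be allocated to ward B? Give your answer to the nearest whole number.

26

A: NₕSₕ = 2962·1.6 = 4739.2
B: NₕSₕ = 8746·3.1 = 27112.6
C: NₕSₕ = 4903·4.2 = 20592.6
Σ NₕSₕ = 52444.4.
n_B = 50·27112.6/52444.4 = 25.849... → 26.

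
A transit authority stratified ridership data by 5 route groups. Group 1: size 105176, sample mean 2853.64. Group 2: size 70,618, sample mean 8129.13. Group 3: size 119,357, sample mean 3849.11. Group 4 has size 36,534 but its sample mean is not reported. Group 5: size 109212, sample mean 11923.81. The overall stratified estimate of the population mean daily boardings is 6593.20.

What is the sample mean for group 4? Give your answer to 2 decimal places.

7420.03

Σ Nₕx̄ₕ = N·μ, so 36534·x̄_4 = 440897·6593.20 − (105176·2853.64 + 70618·8129.13 + 119357·3849.11 + 109212·11923.81).
= 2906922100.4 − 2635838702.97 = 271083397.43.
x̄_4 = 271083397.43 / 36534 = 7420.0306... → 7420.03.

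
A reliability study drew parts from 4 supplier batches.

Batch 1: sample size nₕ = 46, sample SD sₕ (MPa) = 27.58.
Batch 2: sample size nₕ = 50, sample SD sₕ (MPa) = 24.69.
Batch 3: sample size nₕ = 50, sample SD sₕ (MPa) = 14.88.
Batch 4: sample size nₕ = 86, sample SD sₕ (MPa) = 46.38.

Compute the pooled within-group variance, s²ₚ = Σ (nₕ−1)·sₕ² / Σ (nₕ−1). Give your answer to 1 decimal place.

1130.7

1: (46−1)·27.58² = 45·760.6564 = 34229.538
2: (50−1)·24.69² = 49·609.5961 = 29870.2089
3: (50−1)·14.88² = 49·221.4144 = 10849.3056
4: (86−1)·46.38² = 85·2151.1044 = 182843.874
Numerator = 257792.9265; denominator = Σ(nₕ−1) = 228.
s²ₚ = 257792.9265/228 = 1130.671... → 1130.7.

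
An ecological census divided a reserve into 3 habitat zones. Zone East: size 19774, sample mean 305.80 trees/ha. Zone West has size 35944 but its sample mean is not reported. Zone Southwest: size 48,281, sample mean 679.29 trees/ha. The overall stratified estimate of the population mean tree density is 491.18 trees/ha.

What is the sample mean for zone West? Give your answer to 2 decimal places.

340.49

N = 19774 + 35944 + 48281 = 103999.
Overall total = μ·N = 491.18·103999 = 51082228.82.
Subtract the known strata: 19774·305.80 + 48281·679.29 = 38843689.69.
Remaining total for zone West: 51082228.82 − 38843689.69 = 12238539.13.
Divide by its size: 12238539.13 / 35944 = 340.4891... → 340.49.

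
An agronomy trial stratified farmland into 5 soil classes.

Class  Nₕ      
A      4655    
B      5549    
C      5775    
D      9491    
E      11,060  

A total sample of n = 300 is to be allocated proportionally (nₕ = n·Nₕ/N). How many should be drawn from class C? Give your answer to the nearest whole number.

47

Share of class C = 5775/36530 = 0.15809.
Allocate 300 × 0.15809 = 47.427... → 47.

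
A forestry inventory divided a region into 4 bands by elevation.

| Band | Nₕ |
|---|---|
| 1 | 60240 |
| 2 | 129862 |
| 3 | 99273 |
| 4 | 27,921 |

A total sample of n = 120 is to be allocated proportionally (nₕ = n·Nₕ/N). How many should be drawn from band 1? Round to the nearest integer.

23

Share of band 1 = 60240/317296 = 0.18985.
Allocate 120 × 0.18985 = 22.783... → 23.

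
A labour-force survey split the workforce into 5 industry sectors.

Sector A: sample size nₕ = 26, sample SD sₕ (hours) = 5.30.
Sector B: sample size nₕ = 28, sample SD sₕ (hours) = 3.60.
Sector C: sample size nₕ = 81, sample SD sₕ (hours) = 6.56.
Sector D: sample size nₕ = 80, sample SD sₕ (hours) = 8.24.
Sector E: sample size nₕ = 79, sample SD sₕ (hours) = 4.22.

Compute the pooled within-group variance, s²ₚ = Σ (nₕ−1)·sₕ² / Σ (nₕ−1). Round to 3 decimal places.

A: (26−1)·5.30² = 25·28.09 = 702.25
B: (28−1)·3.60² = 27·12.96 = 349.92
C: (81−1)·6.56² = 80·43.0336 = 3442.688
D: (80−1)·8.24² = 79·67.8976 = 5363.9104
E: (79−1)·4.22² = 78·17.8084 = 1389.0552
Numerator = 11247.8236; denominator = Σ(nₕ−1) = 289.
s²ₚ = 11247.8236/289 = 38.91980... → 38.920.

38.920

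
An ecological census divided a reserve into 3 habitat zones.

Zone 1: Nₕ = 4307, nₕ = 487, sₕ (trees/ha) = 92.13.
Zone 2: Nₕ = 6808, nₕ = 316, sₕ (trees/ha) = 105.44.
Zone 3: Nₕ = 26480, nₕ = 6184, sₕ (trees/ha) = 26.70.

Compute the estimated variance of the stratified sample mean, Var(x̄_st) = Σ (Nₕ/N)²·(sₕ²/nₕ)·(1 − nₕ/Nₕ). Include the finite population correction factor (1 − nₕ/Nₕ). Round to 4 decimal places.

N = 37595. Term for each stratum: Wₕ²sₕ²/nₕ·(1−nₕ/Nₕ).
Var(x̄_st) = 0.2028856 + 1.1001745 + 0.0438350 = 1.3468952 → 1.3469.

1.3469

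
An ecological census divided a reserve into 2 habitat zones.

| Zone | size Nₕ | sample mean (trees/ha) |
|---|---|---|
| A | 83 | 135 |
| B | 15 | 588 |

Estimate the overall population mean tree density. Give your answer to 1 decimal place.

N = 83 + 15 = 98.
Overall mean = Σ (Nₕ/N)·x̄ₕ — weight by population share, not a simple average.
Σ Nₕx̄ₕ = 83·135 + 15·588 = 11205 + 8820 = 20025.
Divide by N: 20025 / 98 = 204.337... → 204.3.

204.3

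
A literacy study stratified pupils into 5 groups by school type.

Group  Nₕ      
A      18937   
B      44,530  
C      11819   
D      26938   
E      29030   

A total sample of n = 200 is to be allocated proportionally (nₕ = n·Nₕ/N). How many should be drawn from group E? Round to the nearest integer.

Share of group E = 29030/131254 = 0.22117.
Allocate 200 × 0.22117 = 44.235... → 44.

44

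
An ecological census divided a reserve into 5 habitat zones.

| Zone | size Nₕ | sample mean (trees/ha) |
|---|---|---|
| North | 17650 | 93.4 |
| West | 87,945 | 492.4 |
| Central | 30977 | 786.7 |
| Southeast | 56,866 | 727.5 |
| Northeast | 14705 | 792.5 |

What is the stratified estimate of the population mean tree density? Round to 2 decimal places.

N = 17650 + 87945 + 30977 + 56866 + 14705 = 208143.
The stratified mean weights each stratum mean by its population share Nₕ/N.
Σ Nₕx̄ₕ = 17650·93.4 + 87945·492.4 + 30977·786.7 + 56866·727.5 + 14705·792.5 = 1648510 + 43304118 + 24369605.9 + 41370015 + 11653712.5 = 122345961.4.
Divide by N: 122345961.4 / 208143 = 587.7976... → 587.80.

587.80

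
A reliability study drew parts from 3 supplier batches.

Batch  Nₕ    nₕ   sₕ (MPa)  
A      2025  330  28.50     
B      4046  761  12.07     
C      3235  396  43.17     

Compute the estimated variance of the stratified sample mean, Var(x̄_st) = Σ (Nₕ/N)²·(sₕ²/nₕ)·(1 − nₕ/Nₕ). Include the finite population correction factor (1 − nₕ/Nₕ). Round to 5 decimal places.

N = 9306. Term for each stratum: Wₕ²sₕ²/nₕ·(1−nₕ/Nₕ).
Var(x̄_st) = 0.09755385 + 0.02938090 + 0.49909417 = 0.62602891 → 0.62603.

0.62603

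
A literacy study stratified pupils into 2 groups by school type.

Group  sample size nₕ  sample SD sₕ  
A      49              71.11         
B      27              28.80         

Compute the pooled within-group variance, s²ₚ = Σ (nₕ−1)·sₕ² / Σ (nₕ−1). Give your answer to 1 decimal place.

3571.4

Degrees of freedom: 48 + 26 = 74.
Σ(nₕ−1)sₕ² = 48·5056.6321 + 26·829.44 = 264283.7808.
s²ₚ = 264283.7808 / 74 = 3571.402... → 3571.4.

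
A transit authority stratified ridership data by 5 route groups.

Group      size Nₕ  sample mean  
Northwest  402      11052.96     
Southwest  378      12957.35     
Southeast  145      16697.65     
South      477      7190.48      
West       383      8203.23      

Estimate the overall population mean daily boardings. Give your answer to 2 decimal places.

x̄_st = (Σ Nₕx̄ₕ) / (Σ Nₕ) = (402·11052.96 + 378·12957.35 + 145·16697.65 + 477·7190.48 + 383·8203.23) / 1785
= 18334023.52 / 1785 = 10271.1616... → 10271.16.

10271.16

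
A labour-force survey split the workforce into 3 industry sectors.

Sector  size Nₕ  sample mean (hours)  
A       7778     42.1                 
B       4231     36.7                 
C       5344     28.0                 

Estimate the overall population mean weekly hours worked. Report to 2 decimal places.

36.44

N = 17353; weights Wₕ = Nₕ/N = (0.4482, 0.2438, 0.3080).
x̄_st = Σ Wₕ·x̄ₕ = 0.4482·42.1 + 0.2438·36.7 + 0.3080·28.0 ≈ 36.4412...
→ 36.44.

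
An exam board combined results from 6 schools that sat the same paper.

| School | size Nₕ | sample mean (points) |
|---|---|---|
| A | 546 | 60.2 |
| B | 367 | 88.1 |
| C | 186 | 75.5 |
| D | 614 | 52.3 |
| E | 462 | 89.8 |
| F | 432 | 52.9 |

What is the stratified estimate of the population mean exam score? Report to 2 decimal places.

67.39

N = 546 + 367 + 186 + 614 + 462 + 432 = 2607.
Weight each subgroup mean by Nₕ/N and sum.
Σ Nₕx̄ₕ = 546·60.2 + 367·88.1 + 186·75.5 + 614·52.3 + 462·89.8 + 432·52.9 = 32869.2 + 32332.7 + 14043 + 32112.2 + 41487.6 + 22852.8 = 175697.5.
Divide by N: 175697.5 / 2607 = 67.3945... → 67.39.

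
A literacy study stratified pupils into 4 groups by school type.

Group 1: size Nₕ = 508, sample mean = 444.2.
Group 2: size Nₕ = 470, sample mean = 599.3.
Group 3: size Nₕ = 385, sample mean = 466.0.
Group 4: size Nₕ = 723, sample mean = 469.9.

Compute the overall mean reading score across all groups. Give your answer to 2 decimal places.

x̄_st = (Σ Nₕx̄ₕ) / (Σ Nₕ) = (508·444.2 + 470·599.3 + 385·466.0 + 723·469.9) / 2086
= 1026472.3 / 2086 = 492.0768... → 492.08.

492.08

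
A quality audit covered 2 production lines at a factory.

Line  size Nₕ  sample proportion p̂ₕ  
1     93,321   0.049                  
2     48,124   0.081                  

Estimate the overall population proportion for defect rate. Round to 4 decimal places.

0.0599

N = 93321 + 48124 = 141445.
Overall proportion = Σ (Nₕ/N)·p̂ₕ.
Σ Nₕp̂ₕ = 4572.729 + 3898.044 = 8470.773.
8470.773 / 141445 = 0.059887... → 0.0599.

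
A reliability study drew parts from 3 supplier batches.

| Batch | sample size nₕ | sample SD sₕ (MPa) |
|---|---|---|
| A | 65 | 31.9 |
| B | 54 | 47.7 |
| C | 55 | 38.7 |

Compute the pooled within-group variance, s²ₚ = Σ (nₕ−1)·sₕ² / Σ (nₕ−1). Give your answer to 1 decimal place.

1559.0

A: (65−1)·31.9² = 64·1017.61 = 65127.04
B: (54−1)·47.7² = 53·2275.29 = 120590.37
C: (55−1)·38.7² = 54·1497.69 = 80875.26
Numerator = 266592.67; denominator = Σ(nₕ−1) = 171.
s²ₚ = 266592.67/171 = 1559.021... → 1559.0.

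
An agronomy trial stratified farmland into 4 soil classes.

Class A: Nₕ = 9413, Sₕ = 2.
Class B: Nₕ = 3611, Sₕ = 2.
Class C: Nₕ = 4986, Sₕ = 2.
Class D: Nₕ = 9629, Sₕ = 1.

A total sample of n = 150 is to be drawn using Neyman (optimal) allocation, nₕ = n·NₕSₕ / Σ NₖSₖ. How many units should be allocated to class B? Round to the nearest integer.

24

Σ NₕSₕ = 9413·2 + 3611·2 + 4986·2 + 9629·1 = 45649.
Share for B: 7222/45649 = 0.15821.
n_B = 150 × 0.15821 = 23.731... → 24.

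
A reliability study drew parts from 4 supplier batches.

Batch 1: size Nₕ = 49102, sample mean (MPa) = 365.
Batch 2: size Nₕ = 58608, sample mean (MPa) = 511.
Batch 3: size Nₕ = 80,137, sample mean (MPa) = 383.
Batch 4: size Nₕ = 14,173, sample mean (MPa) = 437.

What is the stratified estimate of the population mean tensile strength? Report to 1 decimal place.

x̄_st = (Σ Nₕx̄ₕ) / (Σ Nₕ) = (49102·365 + 58608·511 + 80137·383 + 14173·437) / 202020
= 84756990 / 202020 = 419.548... → 419.5.

419.5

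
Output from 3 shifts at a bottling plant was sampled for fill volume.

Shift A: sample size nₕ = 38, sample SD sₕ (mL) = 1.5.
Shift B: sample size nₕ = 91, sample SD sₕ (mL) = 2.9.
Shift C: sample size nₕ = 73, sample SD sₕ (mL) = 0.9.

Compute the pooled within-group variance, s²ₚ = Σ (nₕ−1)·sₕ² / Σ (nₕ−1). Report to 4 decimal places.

4.5149

Degrees of freedom: 37 + 90 + 72 = 199.
Σ(nₕ−1)sₕ² = 37·2.25 + 90·8.41 + 72·0.81 = 898.47.
s²ₚ = 898.47 / 199 = 4.514925... → 4.5149.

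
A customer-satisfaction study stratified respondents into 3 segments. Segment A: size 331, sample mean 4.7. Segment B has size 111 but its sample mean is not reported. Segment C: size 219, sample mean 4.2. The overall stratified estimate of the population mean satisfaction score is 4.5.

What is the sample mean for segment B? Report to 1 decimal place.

N = 331 + 111 + 219 = 661.
Overall total = μ·N = 4.5·661 = 2974.5.
Subtract the known strata: 331·4.7 + 219·4.2 = 2475.5.
Remaining total for segment B: 2974.5 − 2475.5 = 499.
Divide by its size: 499 / 111 = 4.495... → 4.5.

4.5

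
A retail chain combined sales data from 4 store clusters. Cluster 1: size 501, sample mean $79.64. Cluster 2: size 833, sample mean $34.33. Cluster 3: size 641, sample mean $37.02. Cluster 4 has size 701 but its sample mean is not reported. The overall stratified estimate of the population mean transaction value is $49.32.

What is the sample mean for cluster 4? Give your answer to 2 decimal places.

N = 501 + 833 + 641 + 701 = 2676.
Overall total = μ·N = 49.32·2676 = 131980.32.
Subtract the known strata: 501·79.64 + 833·34.33 + 641·37.02 = 92226.35.
Remaining total for cluster 4: 131980.32 − 92226.35 = 39753.97.
Divide by its size: 39753.97 / 701 = 56.7104... → 56.71.

56.71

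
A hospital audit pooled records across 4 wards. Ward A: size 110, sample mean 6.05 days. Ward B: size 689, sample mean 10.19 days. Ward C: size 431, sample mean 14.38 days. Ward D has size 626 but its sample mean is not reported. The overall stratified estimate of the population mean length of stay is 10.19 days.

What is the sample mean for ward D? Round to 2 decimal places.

Σ Nₕx̄ₕ = N·μ, so 626·x̄_D = 1856·10.19 − (110·6.05 + 689·10.19 + 431·14.38).
= 18912.64 − 13884.19 = 5028.45.
x̄_D = 5028.45 / 626 = 8.0327... → 8.03.

8.03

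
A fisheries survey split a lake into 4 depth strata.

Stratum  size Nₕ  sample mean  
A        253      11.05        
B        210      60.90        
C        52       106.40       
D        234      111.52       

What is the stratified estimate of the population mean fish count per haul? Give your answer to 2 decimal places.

63.03

x̄_st = (Σ Nₕx̄ₕ) / (Σ Nₕ) = (253·11.05 + 210·60.90 + 52·106.40 + 234·111.52) / 749
= 47213.13 / 749 = 63.0349... → 63.03.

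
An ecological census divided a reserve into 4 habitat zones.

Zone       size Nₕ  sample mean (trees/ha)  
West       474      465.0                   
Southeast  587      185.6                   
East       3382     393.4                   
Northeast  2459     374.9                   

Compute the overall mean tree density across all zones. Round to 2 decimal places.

N = 474 + 587 + 3382 + 2459 = 6902.
Overall mean = Σ (Nₕ/N)·x̄ₕ — weight by population share, not a simple average.
Σ Nₕx̄ₕ = 474·465.0 + 587·185.6 + 3382·393.4 + 2459·374.9 = 220410 + 108947.2 + 1330478.8 + 921879.1 = 2581715.1.
Divide by N: 2581715.1 / 6902 = 374.0532... → 374.05.

374.05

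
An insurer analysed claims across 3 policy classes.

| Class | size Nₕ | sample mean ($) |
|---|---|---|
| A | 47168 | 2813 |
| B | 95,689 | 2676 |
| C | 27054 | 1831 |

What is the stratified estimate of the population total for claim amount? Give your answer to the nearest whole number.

Estimate total by summing Nₕ·x̄ₕ over strata.
47168·2813 + 95689·2676 + 27054·1831 = 132683584 + 256063764 + 49535874 = 438283222.

438283222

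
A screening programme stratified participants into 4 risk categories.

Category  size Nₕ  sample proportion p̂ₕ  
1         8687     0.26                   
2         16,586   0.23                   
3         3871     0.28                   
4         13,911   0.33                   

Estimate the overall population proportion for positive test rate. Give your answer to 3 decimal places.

Wₕ = Nₕ/N with N = 43055: 0.2018, 0.3852, 0.0899, 0.3231.
p̂_st = 0.2018·0.26 + 0.3852·0.23 + 0.0899·0.28 + 0.3231·0.33 ≈ 0.27286... → 0.273.

0.273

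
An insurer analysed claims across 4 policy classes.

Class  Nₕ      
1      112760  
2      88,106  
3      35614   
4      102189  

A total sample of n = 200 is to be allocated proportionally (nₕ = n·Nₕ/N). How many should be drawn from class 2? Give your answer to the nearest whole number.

Share of class 2 = 88106/338669 = 0.26015.
Allocate 200 × 0.26015 = 52.031... → 52.

52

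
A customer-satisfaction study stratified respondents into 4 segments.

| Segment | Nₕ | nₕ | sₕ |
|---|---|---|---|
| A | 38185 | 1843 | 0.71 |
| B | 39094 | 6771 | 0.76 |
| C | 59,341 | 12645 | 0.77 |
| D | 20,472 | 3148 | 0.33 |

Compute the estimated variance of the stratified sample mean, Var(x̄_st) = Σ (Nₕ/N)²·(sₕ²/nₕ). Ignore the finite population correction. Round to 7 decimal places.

0.0000287

N = 157092. Term for each stratum: Wₕ²sₕ²/nₕ.
Var(x̄_st) = 0.0000161610 + 0.0000052831 + 0.0000066906 + 0.0000005875 = 0.0000287222 → 0.0000287.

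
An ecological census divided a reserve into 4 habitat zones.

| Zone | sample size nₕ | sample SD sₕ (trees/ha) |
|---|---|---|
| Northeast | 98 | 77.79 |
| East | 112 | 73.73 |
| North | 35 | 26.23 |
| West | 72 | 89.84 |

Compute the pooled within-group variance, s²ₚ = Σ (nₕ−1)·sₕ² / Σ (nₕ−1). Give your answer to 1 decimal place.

Northeast: (98−1)·77.79² = 97·6051.2841 = 586974.5577
East: (112−1)·73.73² = 111·5436.1129 = 603408.5319
North: (35−1)·26.23² = 34·688.0129 = 23392.4386
West: (72−1)·89.84² = 71·8071.2256 = 573057.0176
Numerator = 1786832.5458; denominator = Σ(nₕ−1) = 313.
s²ₚ = 1786832.5458/313 = 5708.730... → 5708.7.

5708.7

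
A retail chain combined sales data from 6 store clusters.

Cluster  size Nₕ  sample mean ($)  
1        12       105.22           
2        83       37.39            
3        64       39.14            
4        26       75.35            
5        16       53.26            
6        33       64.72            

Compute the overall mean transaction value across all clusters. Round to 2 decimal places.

50.50

N = 12 + 83 + 64 + 26 + 16 + 33 = 234.
Weight each subgroup mean by Nₕ/N and sum.
Σ Nₕx̄ₕ = 12·105.22 + 83·37.39 + 64·39.14 + 26·75.35 + 16·53.26 + 33·64.72 = 1262.64 + 3103.37 + 2504.96 + 1959.1 + 852.16 + 2135.76 = 11817.99.
Divide by N: 11817.99 / 234 = 50.5042... → 50.50.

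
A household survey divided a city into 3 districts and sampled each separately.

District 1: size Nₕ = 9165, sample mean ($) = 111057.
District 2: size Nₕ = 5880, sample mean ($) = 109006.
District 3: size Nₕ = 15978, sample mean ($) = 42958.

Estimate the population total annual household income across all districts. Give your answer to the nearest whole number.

2345175609

1: 9165·111057 = 1017837405
2: 5880·109006 = 640955280
3: 15978·42958 = 686382924
τ̂ = Σ Nₕx̄ₕ = 2345175609.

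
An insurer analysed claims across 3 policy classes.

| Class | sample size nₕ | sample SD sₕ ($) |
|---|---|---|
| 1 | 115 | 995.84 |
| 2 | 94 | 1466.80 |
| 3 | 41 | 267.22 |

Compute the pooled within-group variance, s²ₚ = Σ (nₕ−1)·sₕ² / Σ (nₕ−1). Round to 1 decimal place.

1: (115−1)·995.84² = 114·991697.3056 = 113053492.8384
2: (94−1)·1466.80² = 93·2151502.24 = 200089708.32
3: (41−1)·267.22² = 40·71406.5284 = 2856261.136
Numerator = 315999462.2944; denominator = Σ(nₕ−1) = 247.
s²ₚ = 315999462.2944/247 = 1279350.050... → 1279350.0.

1279350.0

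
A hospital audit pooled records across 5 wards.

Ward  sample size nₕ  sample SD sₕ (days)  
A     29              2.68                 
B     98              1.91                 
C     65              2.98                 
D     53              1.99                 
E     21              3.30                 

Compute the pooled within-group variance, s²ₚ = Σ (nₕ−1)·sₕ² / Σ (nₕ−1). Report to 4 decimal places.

5.9274

Degrees of freedom: 28 + 97 + 64 + 52 + 20 = 261.
Σ(nₕ−1)sₕ² = 28·7.1824 + 97·3.6481 + 64·8.8804 + 52·3.9601 + 20·10.89 = 1547.0437.
s²ₚ = 1547.0437 / 261 = 5.927370... → 5.9274.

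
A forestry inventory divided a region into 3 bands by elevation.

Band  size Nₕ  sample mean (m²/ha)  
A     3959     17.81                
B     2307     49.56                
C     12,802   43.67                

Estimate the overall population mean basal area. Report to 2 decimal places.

39.01

x̄_st = (Σ Nₕx̄ₕ) / (Σ Nₕ) = (3959·17.81 + 2307·49.56 + 12802·43.67) / 19068
= 743908.05 / 19068 = 39.0134... → 39.01.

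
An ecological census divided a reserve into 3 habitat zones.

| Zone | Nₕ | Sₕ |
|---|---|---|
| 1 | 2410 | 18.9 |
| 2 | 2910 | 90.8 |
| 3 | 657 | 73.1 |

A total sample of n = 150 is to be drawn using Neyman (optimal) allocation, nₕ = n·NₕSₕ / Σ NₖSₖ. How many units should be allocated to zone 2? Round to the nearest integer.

111

Σ NₕSₕ = 2410·18.9 + 2910·90.8 + 657·73.1 = 357803.7.
Share for 2: 264228/357803.7 = 0.73847.
n_2 = 150 × 0.73847 = 110.771... → 111.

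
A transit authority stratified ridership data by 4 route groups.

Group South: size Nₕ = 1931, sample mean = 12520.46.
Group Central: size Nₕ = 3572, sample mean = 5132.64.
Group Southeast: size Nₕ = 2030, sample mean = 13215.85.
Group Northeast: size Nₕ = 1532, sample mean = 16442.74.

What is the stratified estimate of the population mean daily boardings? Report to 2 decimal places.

10427.94

N = 9065; weights Wₕ = Nₕ/N = (0.2130, 0.3940, 0.2239, 0.1690).
x̄_st = Σ Wₕ·x̄ₕ = 0.2130·12520.46 + 0.3940·5132.64 + 0.2239·13215.85 + 0.1690·16442.74 ≈ 10427.9373...
→ 10427.94.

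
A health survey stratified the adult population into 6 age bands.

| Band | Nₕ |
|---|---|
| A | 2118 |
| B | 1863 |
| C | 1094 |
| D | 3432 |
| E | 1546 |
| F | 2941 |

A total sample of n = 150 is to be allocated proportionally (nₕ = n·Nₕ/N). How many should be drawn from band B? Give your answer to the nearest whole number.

N = 2118 + 1863 + 1094 + 3432 + 1546 + 2941 = 12994.
n_B = 150·1863/12994 = 21.506... → 22.

22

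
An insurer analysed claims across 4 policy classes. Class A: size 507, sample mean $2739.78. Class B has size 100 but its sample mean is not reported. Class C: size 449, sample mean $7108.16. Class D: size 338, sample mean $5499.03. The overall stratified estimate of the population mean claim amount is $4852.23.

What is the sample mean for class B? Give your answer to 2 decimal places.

3247.04

N = 507 + 100 + 449 + 338 = 1394.
Overall total = μ·N = 4852.23·1394 = 6764008.62.
Subtract the known strata: 507·2739.78 + 449·7108.16 + 338·5499.03 = 6439304.44.
Remaining total for class B: 6764008.62 − 6439304.44 = 324704.18.
Divide by its size: 324704.18 / 100 = 3247.0418 → 3247.04.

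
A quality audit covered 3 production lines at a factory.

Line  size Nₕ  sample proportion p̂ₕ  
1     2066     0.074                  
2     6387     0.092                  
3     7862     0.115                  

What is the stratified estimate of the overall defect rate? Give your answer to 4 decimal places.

N = 2066 + 6387 + 7862 = 16315.
Overall proportion = Σ (Nₕ/N)·p̂ₕ.
Σ Nₕp̂ₕ = 152.884 + 587.604 + 904.13 = 1644.618.
1644.618 / 16315 = 0.100804... → 0.1008.

0.1008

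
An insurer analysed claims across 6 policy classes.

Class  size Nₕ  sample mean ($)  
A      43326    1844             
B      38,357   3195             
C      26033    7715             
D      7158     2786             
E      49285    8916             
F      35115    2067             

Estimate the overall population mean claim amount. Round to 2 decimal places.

N = 199274; weights Wₕ = Nₕ/N = (0.2174, 0.1925, 0.1306, 0.0359, 0.2473, 0.1762).
x̄_st = Σ Wₕ·x̄ₕ = 0.2174·1844 + 0.1925·3195 + 0.1306·7715 + 0.0359·2786 + 0.2473·8916 + 0.1762·2067 ≈ 4693.2280...
→ 4693.23.

4693.23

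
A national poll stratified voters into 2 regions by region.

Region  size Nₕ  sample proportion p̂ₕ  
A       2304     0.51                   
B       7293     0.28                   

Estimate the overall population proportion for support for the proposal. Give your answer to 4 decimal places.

N = 2304 + 7293 = 9597.
Overall proportion = Σ (Nₕ/N)·p̂ₕ.
Σ Nₕp̂ₕ = 1175.04 + 2042.04 = 3217.08.
3217.08 / 9597 = 0.335217... → 0.3352.

0.3352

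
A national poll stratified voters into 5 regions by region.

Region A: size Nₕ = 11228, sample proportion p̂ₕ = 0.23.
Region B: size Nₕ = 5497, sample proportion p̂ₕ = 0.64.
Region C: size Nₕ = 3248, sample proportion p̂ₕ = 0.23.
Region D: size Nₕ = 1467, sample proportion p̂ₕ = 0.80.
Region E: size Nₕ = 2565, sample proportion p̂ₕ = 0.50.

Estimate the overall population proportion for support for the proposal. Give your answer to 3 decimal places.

Wₕ = Nₕ/N with N = 24005: 0.4677, 0.2290, 0.1353, 0.0611, 0.1069.
p̂_st = 0.4677·0.23 + 0.2290·0.64 + 0.1353·0.23 + 0.0611·0.80 + 0.1069·0.50 ≈ 0.38757... → 0.388.

0.388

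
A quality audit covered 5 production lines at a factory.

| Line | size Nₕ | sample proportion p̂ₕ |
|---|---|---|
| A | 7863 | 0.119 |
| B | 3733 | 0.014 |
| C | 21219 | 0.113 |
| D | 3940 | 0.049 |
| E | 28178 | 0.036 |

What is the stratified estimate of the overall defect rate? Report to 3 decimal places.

0.071

Wₕ = Nₕ/N with N = 64933: 0.1211, 0.0575, 0.3268, 0.0607, 0.4340.
p̂_st = 0.1211·0.119 + 0.0575·0.014 + 0.3268·0.113 + 0.0607·0.049 + 0.4340·0.036 ≈ 0.07074... → 0.071.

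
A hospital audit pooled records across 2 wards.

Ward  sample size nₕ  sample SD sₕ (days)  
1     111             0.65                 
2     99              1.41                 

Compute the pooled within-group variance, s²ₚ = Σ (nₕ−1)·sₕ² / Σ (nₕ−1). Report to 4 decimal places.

Degrees of freedom: 110 + 98 = 208.
Σ(nₕ−1)sₕ² = 110·0.4225 + 98·1.9881 = 241.3088.
s²ₚ = 241.3088 / 208 = 1.160138... → 1.1601.

1.1601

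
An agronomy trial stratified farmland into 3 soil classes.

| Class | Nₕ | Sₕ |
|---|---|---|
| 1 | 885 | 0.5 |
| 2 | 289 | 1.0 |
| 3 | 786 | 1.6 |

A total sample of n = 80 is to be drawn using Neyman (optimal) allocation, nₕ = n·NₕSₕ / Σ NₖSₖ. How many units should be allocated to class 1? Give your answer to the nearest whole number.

18

1: NₕSₕ = 885·0.5 = 442.5
2: NₕSₕ = 289·1.0 = 289
3: NₕSₕ = 786·1.6 = 1257.6
Σ NₕSₕ = 1989.1.
n_1 = 80·442.5/1989.1 = 17.797... → 18.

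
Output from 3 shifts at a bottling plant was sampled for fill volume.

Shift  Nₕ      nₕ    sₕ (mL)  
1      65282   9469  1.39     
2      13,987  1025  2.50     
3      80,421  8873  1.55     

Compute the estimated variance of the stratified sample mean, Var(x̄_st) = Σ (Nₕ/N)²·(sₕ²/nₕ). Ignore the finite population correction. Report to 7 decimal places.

0.0001496

N = 159690. Term for each stratum: Wₕ²sₕ²/nₕ.
Var(x̄_st) = 0.0000341002 + 0.0000467789 + 0.0000686715 = 0.0001495506 → 0.0001496.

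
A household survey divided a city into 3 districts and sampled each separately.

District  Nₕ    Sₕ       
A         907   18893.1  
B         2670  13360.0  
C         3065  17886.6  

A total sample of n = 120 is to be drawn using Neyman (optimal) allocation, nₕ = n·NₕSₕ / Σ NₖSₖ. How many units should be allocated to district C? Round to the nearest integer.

Σ NₕSₕ = 907·18893.1 + 2670·13360.0 + 3065·17886.6 = 107629670.7.
Share for C: 54822429/107629670.7 = 0.50936.
n_C = 120 × 0.50936 = 61.123... → 61.

61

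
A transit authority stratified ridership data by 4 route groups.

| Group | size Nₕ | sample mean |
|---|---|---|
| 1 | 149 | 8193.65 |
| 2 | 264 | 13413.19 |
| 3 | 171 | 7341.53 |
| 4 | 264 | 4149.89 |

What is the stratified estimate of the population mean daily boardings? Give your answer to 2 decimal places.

N = 848; weights Wₕ = Nₕ/N = (0.1757, 0.3113, 0.2017, 0.3113).
x̄_st = Σ Wₕ·x̄ₕ = 0.1757·8193.65 + 0.3113·13413.19 + 0.2017·7341.53 + 0.3113·4149.89 ≈ 8387.8639...
→ 8387.86.

8387.86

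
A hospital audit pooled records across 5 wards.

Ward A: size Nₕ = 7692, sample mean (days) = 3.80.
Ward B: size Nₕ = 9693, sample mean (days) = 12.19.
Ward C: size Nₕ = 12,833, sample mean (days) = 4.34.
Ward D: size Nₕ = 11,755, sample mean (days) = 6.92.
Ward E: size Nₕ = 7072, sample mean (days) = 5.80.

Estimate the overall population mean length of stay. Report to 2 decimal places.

x̄_st = (Σ Nₕx̄ₕ) / (Σ Nₕ) = (7692·3.80 + 9693·12.19 + 12833·4.34 + 11755·6.92 + 7072·5.80) / 49045
= 325444.69 / 49045 = 6.6356... → 6.64.

6.64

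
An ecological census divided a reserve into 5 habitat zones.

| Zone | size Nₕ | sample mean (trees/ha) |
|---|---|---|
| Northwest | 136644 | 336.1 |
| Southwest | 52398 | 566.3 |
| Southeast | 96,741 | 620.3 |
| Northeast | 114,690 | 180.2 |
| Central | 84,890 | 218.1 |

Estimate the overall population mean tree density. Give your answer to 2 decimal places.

360.12

x̄_st = (Σ Nₕx̄ₕ) / (Σ Nₕ) = (136644·336.1 + 52398·566.3 + 96741·620.3 + 114690·180.2 + 84890·218.1) / 485363
= 174789125.1 / 485363 = 360.1204... → 360.12.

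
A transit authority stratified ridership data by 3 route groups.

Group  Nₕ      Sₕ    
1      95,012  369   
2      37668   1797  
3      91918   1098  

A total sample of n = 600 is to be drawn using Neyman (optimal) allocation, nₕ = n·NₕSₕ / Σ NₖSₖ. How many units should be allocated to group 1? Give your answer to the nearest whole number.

103

Σ NₕSₕ = 95012·369 + 37668·1797 + 91918·1098 = 203674788.
Share for 1: 35059428/203674788 = 0.17213.
n_1 = 600 × 0.17213 = 103.281... → 103.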